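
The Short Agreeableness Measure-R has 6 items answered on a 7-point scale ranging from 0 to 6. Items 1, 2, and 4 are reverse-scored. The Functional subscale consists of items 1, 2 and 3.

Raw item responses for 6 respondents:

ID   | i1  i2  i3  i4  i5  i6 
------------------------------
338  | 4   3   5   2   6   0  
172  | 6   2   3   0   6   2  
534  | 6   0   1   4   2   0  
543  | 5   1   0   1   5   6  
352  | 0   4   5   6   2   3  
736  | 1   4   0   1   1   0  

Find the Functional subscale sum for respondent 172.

7

Respondent 172 raw: 6, 2, 3, 0, 6, 2.
Functional items: 1, 2, 3.
Reverse-coded (reversed = (0+6) − raw = 6 − raw):
  item 1: 6 − 6 = 0
  item 2: 6 − 2 = 4
  item 3: 3
Sum = 0 + 4 + 3 = 7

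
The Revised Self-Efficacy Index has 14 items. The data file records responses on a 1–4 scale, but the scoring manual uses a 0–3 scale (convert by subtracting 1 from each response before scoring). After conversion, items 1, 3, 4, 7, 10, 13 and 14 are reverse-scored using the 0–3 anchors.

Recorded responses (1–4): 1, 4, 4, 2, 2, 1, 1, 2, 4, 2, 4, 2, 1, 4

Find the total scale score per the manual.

25

Convert to 0–3: 0, 3, 3, 1, 1, 0, 0, 1, 3, 1, 3, 1, 0, 3
Reverse-coded (on a 0–3 scale, reversed = 3 − raw):
  item 1: 3 − 0 = 3
  item 3: 3 − 3 = 0
  item 4: 3 − 1 = 2
  item 7: 3 − 0 = 3
  item 10: 3 − 1 = 2
  item 13: 3 − 0 = 3
  item 14: 3 − 3 = 0
Scored: 3, 3, 0, 2, 1, 0, 3, 1, 3, 2, 3, 1, 3, 0
Total = 25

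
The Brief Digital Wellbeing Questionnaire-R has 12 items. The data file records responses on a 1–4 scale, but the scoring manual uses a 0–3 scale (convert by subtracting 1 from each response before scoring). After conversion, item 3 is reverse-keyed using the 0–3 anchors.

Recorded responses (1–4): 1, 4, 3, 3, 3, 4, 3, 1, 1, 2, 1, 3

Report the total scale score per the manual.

16

Convert to 0–3: 0, 3, 2, 2, 2, 3, 2, 0, 0, 1, 0, 2
Reverse-coded (on a 0–3 scale, reversed = 3 − raw):
  item 3: 3 − 2 = 1
Scored: 0, 3, 1, 2, 2, 3, 2, 0, 0, 1, 0, 2
Total = 16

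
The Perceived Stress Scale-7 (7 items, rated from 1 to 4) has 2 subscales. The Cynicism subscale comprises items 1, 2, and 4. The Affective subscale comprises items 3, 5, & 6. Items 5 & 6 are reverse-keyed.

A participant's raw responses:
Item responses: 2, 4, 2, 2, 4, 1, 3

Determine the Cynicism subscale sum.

8

Cynicism items: 1, 2, 4.
  item 1: 2
  item 2: 4
  item 4: 2
Sum = 2 + 4 + 2 = 8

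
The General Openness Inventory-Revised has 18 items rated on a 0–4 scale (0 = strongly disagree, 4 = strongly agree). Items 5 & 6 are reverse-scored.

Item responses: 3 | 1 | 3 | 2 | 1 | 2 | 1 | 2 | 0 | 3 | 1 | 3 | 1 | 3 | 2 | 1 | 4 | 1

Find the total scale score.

Reversing items 5 and 6 with 4 − raw:
Total = 3 + 1 + 3 + 2 + (4−1) + (4−2) + 1 + 2 + 0 + 3 + 1 + 3 + 1 + 3 + 2 + 1 + 4 + 1
      = 3 + 1 + 3 + 2 + 3 + 2 + 1 + 2 + 0 + 3 + 1 + 3 + 1 + 3 + 2 + 1 + 4 + 1 = 36

36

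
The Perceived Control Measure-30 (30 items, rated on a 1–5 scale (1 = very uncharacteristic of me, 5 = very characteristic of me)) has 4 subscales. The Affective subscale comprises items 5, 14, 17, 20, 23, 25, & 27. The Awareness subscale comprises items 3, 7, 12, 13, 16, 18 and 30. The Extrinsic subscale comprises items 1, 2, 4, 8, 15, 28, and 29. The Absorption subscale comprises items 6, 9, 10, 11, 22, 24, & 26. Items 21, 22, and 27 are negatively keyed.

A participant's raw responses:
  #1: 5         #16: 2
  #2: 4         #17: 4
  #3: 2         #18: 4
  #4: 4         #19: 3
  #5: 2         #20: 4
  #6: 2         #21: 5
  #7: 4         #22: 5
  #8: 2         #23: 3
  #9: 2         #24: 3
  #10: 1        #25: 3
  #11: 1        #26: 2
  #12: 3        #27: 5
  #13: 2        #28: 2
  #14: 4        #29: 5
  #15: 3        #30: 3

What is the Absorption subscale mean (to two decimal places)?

1.71

Absorption items: 6, 9, 10, 11, 22, 24, 26.
Of these, item 22 is negatively keyed; reverse-coded value = 6 − response.
  item 6: 2
  item 9: 2
  item 10: 1
  item 11: 1
  item 22: 6 − 5 = 1
  item 24: 3
  item 26: 2
Sum = 2 + 2 + 1 + 1 + 1 + 3 + 2 = 12
Mean = 12 / 7 = 1.71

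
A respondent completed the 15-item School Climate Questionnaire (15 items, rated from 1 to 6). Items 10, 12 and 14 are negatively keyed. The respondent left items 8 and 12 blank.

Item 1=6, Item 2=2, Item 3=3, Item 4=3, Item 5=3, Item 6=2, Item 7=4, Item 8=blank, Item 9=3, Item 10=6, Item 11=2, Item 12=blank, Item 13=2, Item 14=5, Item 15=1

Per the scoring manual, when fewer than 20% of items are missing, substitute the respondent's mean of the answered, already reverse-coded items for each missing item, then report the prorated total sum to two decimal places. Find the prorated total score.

Reverse-coded (reversed = (1+6) − raw = 7 − raw):
  item 10: 7 − 6 = 1
  item 14: 7 − 5 = 2
Completed scored items (13 of 15): 6, 2, 3, 3, 3, 2, 4, 3, 1, 2, 2, 2, 1; sum = 34.
Person mean = 34 / 13 ≈ 2.6154
Prorated total = (34 / 13) × 15 = 39.23 (to 2 dp)

39.23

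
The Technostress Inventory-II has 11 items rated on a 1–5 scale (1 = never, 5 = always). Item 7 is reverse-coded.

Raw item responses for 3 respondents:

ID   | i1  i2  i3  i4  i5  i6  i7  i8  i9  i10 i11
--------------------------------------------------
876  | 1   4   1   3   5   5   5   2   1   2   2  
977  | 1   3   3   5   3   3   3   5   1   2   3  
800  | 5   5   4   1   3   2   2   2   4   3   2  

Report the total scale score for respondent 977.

Respondent 977 raw: 1, 3, 3, 5, 3, 3, 3, 5, 1, 2, 3.
Reverse-coded (on a 1–5 scale, reversed = 6 − raw):
  item 1: 1
  item 2: 3
  item 3: 3
  item 4: 5
  item 5: 3
  item 6: 3
  item 7: 6 − 3 = 3
  item 8: 5
  item 9: 1
  item 10: 2
  item 11: 3
Sum = 1 + 3 + 3 + 5 + 3 + 3 + 3 + 5 + 1 + 2 + 3 = 32

32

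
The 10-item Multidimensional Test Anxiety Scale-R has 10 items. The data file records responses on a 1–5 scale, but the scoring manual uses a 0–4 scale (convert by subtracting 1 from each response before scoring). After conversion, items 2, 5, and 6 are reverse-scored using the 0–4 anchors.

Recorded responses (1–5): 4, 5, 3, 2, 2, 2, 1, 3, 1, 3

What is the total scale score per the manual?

Convert to 0–4: 3, 4, 2, 1, 1, 1, 0, 2, 0, 2
Reverse-coded (reversed = (0+4) − raw = 4 − raw):
  item 2: 4 − 4 = 0
  item 5: 4 − 1 = 3
  item 6: 4 − 1 = 3
Scored: 3, 0, 2, 1, 3, 3, 0, 2, 0, 2
Total = 16

16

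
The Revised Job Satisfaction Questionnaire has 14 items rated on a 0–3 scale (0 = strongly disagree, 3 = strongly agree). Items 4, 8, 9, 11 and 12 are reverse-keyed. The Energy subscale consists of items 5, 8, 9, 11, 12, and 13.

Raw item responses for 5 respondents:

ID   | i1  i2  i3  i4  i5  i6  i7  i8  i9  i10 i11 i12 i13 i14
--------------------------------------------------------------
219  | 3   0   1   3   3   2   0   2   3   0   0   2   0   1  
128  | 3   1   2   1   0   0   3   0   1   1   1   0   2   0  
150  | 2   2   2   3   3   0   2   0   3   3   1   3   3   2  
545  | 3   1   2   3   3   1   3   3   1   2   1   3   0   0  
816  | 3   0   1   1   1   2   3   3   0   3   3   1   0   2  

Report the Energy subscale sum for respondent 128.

12

Respondent 128 raw: 3, 1, 2, 1, 0, 0, 3, 0, 1, 1, 1, 0, 2, 0.
Energy items: 5, 8, 9, 11, 12, 13.
Reverse-coded (reverse-coded value = 3 − response):
  item 5: 0
  item 8: 3 − 0 = 3
  item 9: 3 − 1 = 2
  item 11: 3 − 1 = 2
  item 12: 3 − 0 = 3
  item 13: 2
Sum = 0 + 3 + 2 + 2 + 3 + 2 = 12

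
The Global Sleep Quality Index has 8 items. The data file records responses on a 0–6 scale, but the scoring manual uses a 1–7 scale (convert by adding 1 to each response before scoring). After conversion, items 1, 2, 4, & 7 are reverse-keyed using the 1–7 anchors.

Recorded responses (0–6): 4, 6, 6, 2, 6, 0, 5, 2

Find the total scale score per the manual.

Convert to 1–7: 5, 7, 7, 3, 7, 1, 6, 3
Reverse-coded (reverse-coded value = 8 − response):
  item 1: 8 − 5 = 3
  item 2: 8 − 7 = 1
  item 4: 8 − 3 = 5
  item 7: 8 − 6 = 2
Scored: 3, 1, 7, 5, 7, 1, 2, 3
Total = 29

29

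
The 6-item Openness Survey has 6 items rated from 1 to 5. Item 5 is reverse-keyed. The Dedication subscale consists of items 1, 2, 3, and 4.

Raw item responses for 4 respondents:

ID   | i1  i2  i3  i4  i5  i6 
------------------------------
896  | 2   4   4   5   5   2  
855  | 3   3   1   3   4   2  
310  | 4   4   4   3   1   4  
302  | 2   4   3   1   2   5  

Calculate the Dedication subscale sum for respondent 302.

Respondent 302 raw: 2, 4, 3, 1, 2, 5.
Dedication items: 1, 2, 3, 4.
Reverse-coded (on a 1–5 scale, reversed = 6 − raw):
  item 1: 2
  item 2: 4
  item 3: 3
  item 4: 1
Sum = 2 + 4 + 3 + 1 = 10

10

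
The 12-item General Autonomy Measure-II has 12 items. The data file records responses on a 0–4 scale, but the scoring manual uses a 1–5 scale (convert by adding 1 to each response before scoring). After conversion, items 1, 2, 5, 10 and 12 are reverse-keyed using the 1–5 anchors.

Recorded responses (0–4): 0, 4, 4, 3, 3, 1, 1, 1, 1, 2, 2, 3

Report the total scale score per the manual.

33

Convert to 1–5: 1, 5, 5, 4, 4, 2, 2, 2, 2, 3, 3, 4
Reverse-coded (reversed = (1+5) − raw = 6 − raw):
  item 1: 6 − 1 = 5
  item 2: 6 − 5 = 1
  item 5: 6 − 4 = 2
  item 10: 6 − 3 = 3
  item 12: 6 − 4 = 2
Scored: 5, 1, 5, 4, 2, 2, 2, 2, 2, 3, 3, 2
Total = 33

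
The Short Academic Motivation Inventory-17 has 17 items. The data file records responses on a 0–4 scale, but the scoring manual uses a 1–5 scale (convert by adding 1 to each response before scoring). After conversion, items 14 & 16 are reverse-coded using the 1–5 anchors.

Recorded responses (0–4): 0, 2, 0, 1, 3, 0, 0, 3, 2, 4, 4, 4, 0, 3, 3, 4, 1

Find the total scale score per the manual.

Convert to 1–5: 1, 3, 1, 2, 4, 1, 1, 4, 3, 5, 5, 5, 1, 4, 4, 5, 2
Reverse-coded (on a 1–5 scale, reversed = 6 − raw):
  item 14: 6 − 4 = 2
  item 16: 6 − 5 = 1
Scored: 1, 3, 1, 2, 4, 1, 1, 4, 3, 5, 5, 5, 1, 2, 4, 1, 2
Total = 45

45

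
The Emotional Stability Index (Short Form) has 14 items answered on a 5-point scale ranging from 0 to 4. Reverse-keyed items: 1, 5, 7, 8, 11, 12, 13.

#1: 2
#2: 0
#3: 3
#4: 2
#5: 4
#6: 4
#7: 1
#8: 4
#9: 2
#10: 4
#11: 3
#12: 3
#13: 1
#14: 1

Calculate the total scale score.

26

Reversing items 1, 5, 7, 8, 11, 12 and 13 with 4 − raw:
Total = (4−2) + 0 + 3 + 2 + (4−4) + 4 + (4−1) + (4−4) + 2 + 4 + (4−3) + (4−3) + (4−1) + 1
      = 2 + 0 + 3 + 2 + 0 + 4 + 3 + 0 + 2 + 4 + 1 + 1 + 3 + 1 = 26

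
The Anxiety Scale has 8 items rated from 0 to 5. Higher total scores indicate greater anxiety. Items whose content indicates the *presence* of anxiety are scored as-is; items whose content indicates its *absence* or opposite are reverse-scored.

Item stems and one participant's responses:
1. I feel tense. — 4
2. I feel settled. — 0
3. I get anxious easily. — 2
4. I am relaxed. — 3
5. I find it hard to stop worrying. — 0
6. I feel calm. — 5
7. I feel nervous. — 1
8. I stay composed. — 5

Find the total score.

Items 2, 4, 6, 8 describe the absence/opposite of anxiety → reverse-score.
reverse-coded value = 5 − response.
  item 1: 4
  item 2: 5 − 0 = 5
  item 3: 2
  item 4: 5 − 3 = 2
  item 5: 0
  item 6: 5 − 5 = 0
  item 7: 1
  item 8: 5 − 5 = 0
Total = 4 + 5 + 2 + 2 + 0 + 0 + 1 + 0 = 14

14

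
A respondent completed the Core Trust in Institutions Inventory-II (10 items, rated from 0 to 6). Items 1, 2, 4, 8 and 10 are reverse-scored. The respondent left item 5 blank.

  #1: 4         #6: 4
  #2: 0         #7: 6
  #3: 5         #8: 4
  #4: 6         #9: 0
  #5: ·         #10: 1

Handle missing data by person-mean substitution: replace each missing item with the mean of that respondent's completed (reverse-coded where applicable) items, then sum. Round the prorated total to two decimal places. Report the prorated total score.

33.33

Reverse-coded (reversed = (0+6) − raw = 6 − raw):
  item 1: 6 − 4 = 2
  item 2: 6 − 0 = 6
  item 4: 6 − 6 = 0
  item 8: 6 − 4 = 2
  item 10: 6 − 1 = 5
Completed scored items (9 of 10): 2, 6, 5, 0, 4, 6, 2, 0, 5; sum = 30.
Person mean = 30 / 9 ≈ 3.3333
Prorated total = (30 / 9) × 10 = 33.33 (to 2 dp)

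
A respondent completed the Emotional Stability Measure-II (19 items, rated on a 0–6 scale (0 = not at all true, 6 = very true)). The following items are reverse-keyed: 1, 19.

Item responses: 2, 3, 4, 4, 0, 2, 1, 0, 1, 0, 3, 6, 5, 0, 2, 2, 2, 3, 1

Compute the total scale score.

47

Apply reverse scoring (reversed = (0+6) − raw = 6 − raw):
  item 1: 6 − 2 = 4
  item 19: 6 − 1 = 5
Scored items: 4, 3, 4, 4, 0, 2, 1, 0, 1, 0, 3, 6, 5, 0, 2, 2, 2, 3, 5
Total = 4 + 3 + 4 + 4 + 0 + 2 + 1 + 0 + 1 + 0 + 3 + 6 + 5 + 0 + 2 + 2 + 2 + 3 + 5 = 47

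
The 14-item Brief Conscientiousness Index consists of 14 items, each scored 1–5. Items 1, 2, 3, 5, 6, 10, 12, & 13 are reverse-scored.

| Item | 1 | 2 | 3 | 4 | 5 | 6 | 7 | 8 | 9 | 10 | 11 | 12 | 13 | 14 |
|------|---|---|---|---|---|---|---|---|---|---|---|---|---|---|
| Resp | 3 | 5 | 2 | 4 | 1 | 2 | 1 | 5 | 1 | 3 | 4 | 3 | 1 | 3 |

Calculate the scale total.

Raw sum = 38. Reverse-scored items: 1, 2, 3, 5, 6, 10, 12, 13; their raw sum = 20.
Each reversal replaces raw with 6 − raw, changing the total by 6 − 2·raw per item.
Total = 38 + 8·6 − 2·20 = 38 + 48 − 40 = 46

46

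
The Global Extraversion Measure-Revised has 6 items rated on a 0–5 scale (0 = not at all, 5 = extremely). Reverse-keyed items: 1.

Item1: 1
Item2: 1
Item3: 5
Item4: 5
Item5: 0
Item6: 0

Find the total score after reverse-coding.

15

Raw sum = 12. Reverse-keyed items: 1; their raw sum = 1.
Each reversal replaces raw with 5 − raw, changing the total by 5 − 2·raw per item.
Total = 12 + 1·5 − 2·1 = 12 + 5 − 2 = 15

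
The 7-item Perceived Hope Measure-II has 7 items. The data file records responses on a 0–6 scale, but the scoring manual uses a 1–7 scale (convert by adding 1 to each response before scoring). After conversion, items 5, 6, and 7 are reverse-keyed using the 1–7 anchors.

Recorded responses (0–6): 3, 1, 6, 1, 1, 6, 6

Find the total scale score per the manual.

Convert to 1–7: 4, 2, 7, 2, 2, 7, 7
Reverse-coded (on a 1–7 scale, reversed = 8 − raw):
  item 5: 8 − 2 = 6
  item 6: 8 − 7 = 1
  item 7: 8 − 7 = 1
Scored: 4, 2, 7, 2, 6, 1, 1
Total = 23

23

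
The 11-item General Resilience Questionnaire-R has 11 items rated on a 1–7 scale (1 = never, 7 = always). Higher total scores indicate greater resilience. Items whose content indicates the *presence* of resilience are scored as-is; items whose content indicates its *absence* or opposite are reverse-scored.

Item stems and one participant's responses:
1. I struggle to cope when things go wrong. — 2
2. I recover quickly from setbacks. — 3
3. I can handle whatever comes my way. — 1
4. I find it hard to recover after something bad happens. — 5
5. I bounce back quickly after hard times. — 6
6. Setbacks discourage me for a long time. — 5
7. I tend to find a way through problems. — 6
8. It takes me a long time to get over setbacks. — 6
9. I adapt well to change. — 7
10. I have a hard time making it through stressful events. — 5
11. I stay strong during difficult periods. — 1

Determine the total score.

41

Items 1, 4, 6, 8, 10 describe the absence/opposite of resilience → reverse-score.
reversed = (1+7) − raw = 8 − raw.
  item 1: 8 − 2 = 6
  item 2: 3
  item 3: 1
  item 4: 8 − 5 = 3
  item 5: 6
  item 6: 8 − 5 = 3
  item 7: 6
  item 8: 8 − 6 = 2
  item 9: 7
  item 10: 8 − 5 = 3
  item 11: 1
Total = 6 + 3 + 1 + 3 + 6 + 3 + 6 + 2 + 7 + 3 + 1 = 41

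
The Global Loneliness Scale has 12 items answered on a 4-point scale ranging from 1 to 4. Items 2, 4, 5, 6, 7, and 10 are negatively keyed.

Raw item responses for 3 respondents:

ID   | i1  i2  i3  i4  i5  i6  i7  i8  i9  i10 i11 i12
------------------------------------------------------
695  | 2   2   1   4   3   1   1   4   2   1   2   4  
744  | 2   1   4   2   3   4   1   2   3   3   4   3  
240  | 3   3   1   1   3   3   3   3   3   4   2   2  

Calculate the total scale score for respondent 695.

33

Respondent 695 raw: 2, 2, 1, 4, 3, 1, 1, 4, 2, 1, 2, 4.
Reverse-coded (reversed = (1+4) − raw = 5 − raw):
  item 1: 2
  item 2: 5 − 2 = 3
  item 3: 1
  item 4: 5 − 4 = 1
  item 5: 5 − 3 = 2
  item 6: 5 − 1 = 4
  item 7: 5 − 1 = 4
  item 8: 4
  item 9: 2
  item 10: 5 − 1 = 4
  item 11: 2
  item 12: 4
Sum = 2 + 3 + 1 + 1 + 2 + 4 + 4 + 4 + 2 + 4 + 2 + 4 = 33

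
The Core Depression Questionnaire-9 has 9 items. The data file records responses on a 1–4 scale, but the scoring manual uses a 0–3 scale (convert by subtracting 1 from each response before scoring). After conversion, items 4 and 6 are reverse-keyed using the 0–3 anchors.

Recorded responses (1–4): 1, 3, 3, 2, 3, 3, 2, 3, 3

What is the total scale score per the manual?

Convert to 0–3: 0, 2, 2, 1, 2, 2, 1, 2, 2
Reverse-coded (reversed = (0+3) − raw = 3 − raw):
  item 4: 3 − 1 = 2
  item 6: 3 − 2 = 1
Scored: 0, 2, 2, 2, 2, 1, 1, 2, 2
Total = 14

14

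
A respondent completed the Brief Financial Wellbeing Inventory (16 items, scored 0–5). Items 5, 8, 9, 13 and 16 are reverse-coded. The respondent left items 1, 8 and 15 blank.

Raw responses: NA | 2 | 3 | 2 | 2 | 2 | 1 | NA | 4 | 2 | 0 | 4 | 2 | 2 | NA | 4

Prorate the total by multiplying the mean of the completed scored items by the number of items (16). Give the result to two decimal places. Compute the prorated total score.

Reverse-coded (reversed = (0+5) − raw = 5 − raw):
  item 5: 5 − 2 = 3
  item 9: 5 − 4 = 1
  item 13: 5 − 2 = 3
  item 16: 5 − 4 = 1
Completed scored items (13 of 16): 2, 3, 2, 3, 2, 1, 1, 2, 0, 4, 3, 2, 1; sum = 26.
Person mean = 26 / 13 ≈ 2.0000
Prorated total = (26 / 13) × 16 = 32.00 (to 2 dp)

32.00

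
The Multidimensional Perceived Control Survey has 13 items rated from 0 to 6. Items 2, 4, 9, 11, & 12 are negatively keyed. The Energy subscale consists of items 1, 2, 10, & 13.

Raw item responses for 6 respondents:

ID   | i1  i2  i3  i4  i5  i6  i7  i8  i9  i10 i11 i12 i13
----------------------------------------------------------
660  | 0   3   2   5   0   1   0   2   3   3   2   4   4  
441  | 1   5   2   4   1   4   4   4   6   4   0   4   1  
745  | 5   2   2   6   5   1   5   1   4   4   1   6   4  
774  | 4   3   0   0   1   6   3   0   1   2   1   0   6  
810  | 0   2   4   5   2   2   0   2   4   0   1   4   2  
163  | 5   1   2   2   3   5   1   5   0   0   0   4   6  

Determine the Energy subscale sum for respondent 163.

16

Respondent 163 raw: 5, 1, 2, 2, 3, 5, 1, 5, 0, 0, 0, 4, 6.
Energy items: 1, 2, 10, 13.
Reverse-coded (reversed = (0+6) − raw = 6 − raw):
  item 1: 5
  item 2: 6 − 1 = 5
  item 10: 0
  item 13: 6
Sum = 5 + 5 + 0 + 6 = 16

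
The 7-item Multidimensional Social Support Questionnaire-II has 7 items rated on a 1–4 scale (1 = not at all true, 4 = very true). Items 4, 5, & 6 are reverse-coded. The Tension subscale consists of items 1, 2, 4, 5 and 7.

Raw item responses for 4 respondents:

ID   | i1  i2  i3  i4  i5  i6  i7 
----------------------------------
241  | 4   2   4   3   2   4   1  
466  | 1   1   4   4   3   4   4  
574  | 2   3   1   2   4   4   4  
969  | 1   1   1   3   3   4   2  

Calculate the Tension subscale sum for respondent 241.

12

Respondent 241 raw: 4, 2, 4, 3, 2, 4, 1.
Tension items: 1, 2, 4, 5, 7.
Reverse-coded (reverse-coded value = 5 − response):
  item 1: 4
  item 2: 2
  item 4: 5 − 3 = 2
  item 5: 5 − 2 = 3
  item 7: 1
Sum = 4 + 2 + 2 + 3 + 1 = 12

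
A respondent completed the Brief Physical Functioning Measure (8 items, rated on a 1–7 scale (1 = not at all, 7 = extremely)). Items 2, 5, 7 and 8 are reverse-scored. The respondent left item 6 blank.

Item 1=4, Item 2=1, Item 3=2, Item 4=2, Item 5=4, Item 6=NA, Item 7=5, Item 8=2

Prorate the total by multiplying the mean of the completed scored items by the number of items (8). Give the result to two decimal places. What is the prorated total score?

Reverse-coded (reverse-coded value = 8 − response):
  item 2: 8 − 1 = 7
  item 5: 8 − 4 = 4
  item 7: 8 − 5 = 3
  item 8: 8 − 2 = 6
Completed scored items (7 of 8): 4, 7, 2, 2, 4, 3, 6; sum = 28.
Person mean = 28 / 7 ≈ 4.0000
Prorated total = (28 / 7) × 8 = 32.00 (to 2 dp)

32.00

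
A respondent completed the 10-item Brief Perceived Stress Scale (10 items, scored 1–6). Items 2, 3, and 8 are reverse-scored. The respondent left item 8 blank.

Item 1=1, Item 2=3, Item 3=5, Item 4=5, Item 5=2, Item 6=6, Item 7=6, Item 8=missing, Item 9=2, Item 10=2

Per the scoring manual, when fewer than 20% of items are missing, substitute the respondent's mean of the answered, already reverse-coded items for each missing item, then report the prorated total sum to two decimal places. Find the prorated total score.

Reverse-coded (reversed = (1+6) − raw = 7 − raw):
  item 2: 7 − 3 = 4
  item 3: 7 − 5 = 2
Completed scored items (9 of 10): 1, 4, 2, 5, 2, 6, 6, 2, 2; sum = 30.
Person mean = 30 / 9 ≈ 3.3333
Prorated total = (30 / 9) × 10 = 33.33 (to 2 dp)

33.33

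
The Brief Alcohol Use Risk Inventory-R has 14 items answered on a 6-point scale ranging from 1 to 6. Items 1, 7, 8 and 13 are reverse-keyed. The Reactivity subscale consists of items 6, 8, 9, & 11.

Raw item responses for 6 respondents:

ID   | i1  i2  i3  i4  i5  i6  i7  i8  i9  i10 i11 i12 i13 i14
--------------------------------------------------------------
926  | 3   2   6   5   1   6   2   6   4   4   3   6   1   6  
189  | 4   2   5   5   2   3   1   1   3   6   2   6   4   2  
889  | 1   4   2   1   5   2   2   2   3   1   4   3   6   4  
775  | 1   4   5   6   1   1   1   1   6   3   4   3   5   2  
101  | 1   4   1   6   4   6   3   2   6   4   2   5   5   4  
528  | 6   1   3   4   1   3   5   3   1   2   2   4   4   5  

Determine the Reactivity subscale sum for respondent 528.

Respondent 528 raw: 6, 1, 3, 4, 1, 3, 5, 3, 1, 2, 2, 4, 4, 5.
Reactivity items: 6, 8, 9, 11.
Reverse-coded (reversed = (1+6) − raw = 7 − raw):
  item 6: 3
  item 8: 7 − 3 = 4
  item 9: 1
  item 11: 2
Sum = 3 + 4 + 1 + 2 = 10

10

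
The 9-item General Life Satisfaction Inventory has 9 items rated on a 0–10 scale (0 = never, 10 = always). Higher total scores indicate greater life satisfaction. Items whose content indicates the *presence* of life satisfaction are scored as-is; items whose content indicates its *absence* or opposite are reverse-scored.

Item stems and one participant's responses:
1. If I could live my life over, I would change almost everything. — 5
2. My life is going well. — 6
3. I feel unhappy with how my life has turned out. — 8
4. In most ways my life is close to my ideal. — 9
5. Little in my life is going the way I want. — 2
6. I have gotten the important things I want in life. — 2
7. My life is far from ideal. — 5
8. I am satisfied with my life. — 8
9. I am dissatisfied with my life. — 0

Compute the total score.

55

Items 1, 3, 5, 7, 9 describe the absence/opposite of life satisfaction → reverse-score.
on a 0–10 scale, reversed = 10 − raw.
  item 1: 10 − 5 = 5
  item 2: 6
  item 3: 10 − 8 = 2
  item 4: 9
  item 5: 10 − 2 = 8
  item 6: 2
  item 7: 10 − 5 = 5
  item 8: 8
  item 9: 10 − 0 = 10
Total = 5 + 6 + 2 + 9 + 8 + 2 + 5 + 8 + 10 = 55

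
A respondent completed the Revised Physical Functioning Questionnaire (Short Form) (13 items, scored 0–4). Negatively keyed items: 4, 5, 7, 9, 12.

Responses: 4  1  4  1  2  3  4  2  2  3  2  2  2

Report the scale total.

Raw sum = 32. Negatively keyed items: 4, 5, 7, 9, 12; their raw sum = 11.
Each reversal replaces raw with 4 − raw, changing the total by 4 − 2·raw per item.
Total = 32 + 5·4 − 2·11 = 32 + 20 − 22 = 30

30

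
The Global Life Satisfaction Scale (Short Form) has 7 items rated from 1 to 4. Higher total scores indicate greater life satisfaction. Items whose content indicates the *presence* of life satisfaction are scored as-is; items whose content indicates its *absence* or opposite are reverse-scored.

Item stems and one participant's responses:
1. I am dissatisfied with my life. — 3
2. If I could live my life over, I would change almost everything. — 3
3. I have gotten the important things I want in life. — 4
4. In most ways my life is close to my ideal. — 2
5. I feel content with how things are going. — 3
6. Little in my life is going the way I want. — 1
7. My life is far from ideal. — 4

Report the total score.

Items 1, 2, 6, 7 describe the absence/opposite of life satisfaction → reverse-score.
reverse-coded value = 5 − response.
  item 1: 5 − 3 = 2
  item 2: 5 − 3 = 2
  item 3: 4
  item 4: 2
  item 5: 3
  item 6: 5 − 1 = 4
  item 7: 5 − 4 = 1
Total = 2 + 2 + 4 + 2 + 3 + 4 + 1 = 18

18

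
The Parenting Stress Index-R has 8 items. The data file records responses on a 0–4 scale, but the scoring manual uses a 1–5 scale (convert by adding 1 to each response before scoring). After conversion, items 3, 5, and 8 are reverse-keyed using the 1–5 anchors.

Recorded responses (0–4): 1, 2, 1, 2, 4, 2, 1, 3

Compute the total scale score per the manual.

Convert to 1–5: 2, 3, 2, 3, 5, 3, 2, 4
Reverse-coded (reverse-coded value = 6 − response):
  item 3: 6 − 2 = 4
  item 5: 6 − 5 = 1
  item 8: 6 − 4 = 2
Scored: 2, 3, 4, 3, 1, 3, 2, 2
Total = 20

20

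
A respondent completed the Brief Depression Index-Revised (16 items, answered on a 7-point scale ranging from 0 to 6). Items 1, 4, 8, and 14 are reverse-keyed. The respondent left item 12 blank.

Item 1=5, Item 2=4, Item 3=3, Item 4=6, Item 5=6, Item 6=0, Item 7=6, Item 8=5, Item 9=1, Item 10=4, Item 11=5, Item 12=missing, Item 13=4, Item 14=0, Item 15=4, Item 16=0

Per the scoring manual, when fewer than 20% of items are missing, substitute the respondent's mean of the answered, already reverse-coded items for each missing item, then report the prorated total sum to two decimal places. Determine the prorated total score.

48.00

Reverse-coded (reversed = (0+6) − raw = 6 − raw):
  item 1: 6 − 5 = 1
  item 4: 6 − 6 = 0
  item 8: 6 − 5 = 1
  item 14: 6 − 0 = 6
Completed scored items (15 of 16): 1, 4, 3, 0, 6, 0, 6, 1, 1, 4, 5, 4, 6, 4, 0; sum = 45.
Person mean = 45 / 15 ≈ 3.0000
Prorated total = (45 / 15) × 16 = 48.00 (to 2 dp)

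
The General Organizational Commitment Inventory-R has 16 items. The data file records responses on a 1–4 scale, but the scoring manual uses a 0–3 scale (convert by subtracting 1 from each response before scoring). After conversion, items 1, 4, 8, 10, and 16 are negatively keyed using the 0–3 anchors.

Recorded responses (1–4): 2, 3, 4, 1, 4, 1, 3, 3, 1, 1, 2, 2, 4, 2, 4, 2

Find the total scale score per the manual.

Convert to 0–3: 1, 2, 3, 0, 3, 0, 2, 2, 0, 0, 1, 1, 3, 1, 3, 1
Reverse-coded (on a 0–3 scale, reversed = 3 − raw):
  item 1: 3 − 1 = 2
  item 4: 3 − 0 = 3
  item 8: 3 − 2 = 1
  item 10: 3 − 0 = 3
  item 16: 3 − 1 = 2
Scored: 2, 2, 3, 3, 3, 0, 2, 1, 0, 3, 1, 1, 3, 1, 3, 2
Total = 30

30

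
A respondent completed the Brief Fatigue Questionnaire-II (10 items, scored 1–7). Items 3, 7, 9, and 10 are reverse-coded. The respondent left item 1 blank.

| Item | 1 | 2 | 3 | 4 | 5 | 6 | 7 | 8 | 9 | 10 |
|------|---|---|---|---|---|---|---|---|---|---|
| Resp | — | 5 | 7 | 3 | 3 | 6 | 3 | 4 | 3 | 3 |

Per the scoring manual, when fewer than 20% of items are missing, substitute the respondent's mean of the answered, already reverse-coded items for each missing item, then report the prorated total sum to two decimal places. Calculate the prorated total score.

Reverse-coded (on a 1–7 scale, reversed = 8 − raw):
  item 3: 8 − 7 = 1
  item 7: 8 − 3 = 5
  item 9: 8 − 3 = 5
  item 10: 8 − 3 = 5
Completed scored items (9 of 10): 5, 1, 3, 3, 6, 5, 4, 5, 5; sum = 37.
Person mean = 37 / 9 ≈ 4.1111
Prorated total = (37 / 9) × 10 = 41.11 (to 2 dp)

41.11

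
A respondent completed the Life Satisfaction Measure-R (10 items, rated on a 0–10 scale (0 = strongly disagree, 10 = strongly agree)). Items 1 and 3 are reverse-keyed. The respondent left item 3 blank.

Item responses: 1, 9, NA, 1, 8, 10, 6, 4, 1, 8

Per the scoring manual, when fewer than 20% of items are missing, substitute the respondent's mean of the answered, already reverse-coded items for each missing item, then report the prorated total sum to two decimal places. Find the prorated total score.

62.22

Reverse-coded (reverse-coded value = 10 − response):
  item 1: 10 − 1 = 9
Completed scored items (9 of 10): 9, 9, 1, 8, 10, 6, 4, 1, 8; sum = 56.
Person mean = 56 / 9 ≈ 6.2222
Prorated total = (56 / 9) × 10 = 62.22 (to 2 dp)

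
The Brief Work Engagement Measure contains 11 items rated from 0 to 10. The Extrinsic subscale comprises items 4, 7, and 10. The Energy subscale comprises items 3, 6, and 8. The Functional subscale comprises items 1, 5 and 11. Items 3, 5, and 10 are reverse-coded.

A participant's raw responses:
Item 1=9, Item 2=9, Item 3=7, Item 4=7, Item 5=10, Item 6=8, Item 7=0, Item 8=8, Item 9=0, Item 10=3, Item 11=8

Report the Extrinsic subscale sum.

Extrinsic items: 4, 7, 10.
Of these, item 10 is reverse-coded; reversed = (0+10) − raw = 10 − raw.
  item 4: 7
  item 7: 0
  item 10: 10 − 3 = 7
Sum = 7 + 0 + 7 = 14

14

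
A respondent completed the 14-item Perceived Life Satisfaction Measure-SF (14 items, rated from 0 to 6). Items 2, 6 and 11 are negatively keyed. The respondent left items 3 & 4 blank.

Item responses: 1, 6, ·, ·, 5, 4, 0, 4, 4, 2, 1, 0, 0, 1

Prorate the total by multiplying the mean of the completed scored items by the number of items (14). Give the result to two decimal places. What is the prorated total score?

28.00

Reverse-coded (on a 0–6 scale, reversed = 6 − raw):
  item 2: 6 − 6 = 0
  item 6: 6 − 4 = 2
  item 11: 6 − 1 = 5
Completed scored items (12 of 14): 1, 0, 5, 2, 0, 4, 4, 2, 5, 0, 0, 1; sum = 24.
Person mean = 24 / 12 ≈ 2.0000
Prorated total = (24 / 12) × 14 = 28.00 (to 2 dp)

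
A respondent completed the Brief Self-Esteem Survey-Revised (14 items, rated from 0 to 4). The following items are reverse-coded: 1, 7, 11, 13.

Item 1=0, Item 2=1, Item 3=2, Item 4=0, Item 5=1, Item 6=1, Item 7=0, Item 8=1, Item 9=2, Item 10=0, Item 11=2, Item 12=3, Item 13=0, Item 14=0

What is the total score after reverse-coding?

Reversing items 1, 7, 11, & 13 with 4 − raw:
Total = (4−0) + 1 + 2 + 0 + 1 + 1 + (4−0) + 1 + 2 + 0 + (4−2) + 3 + (4−0) + 0
      = 4 + 1 + 2 + 0 + 1 + 1 + 4 + 1 + 2 + 0 + 2 + 3 + 4 + 0 = 25

25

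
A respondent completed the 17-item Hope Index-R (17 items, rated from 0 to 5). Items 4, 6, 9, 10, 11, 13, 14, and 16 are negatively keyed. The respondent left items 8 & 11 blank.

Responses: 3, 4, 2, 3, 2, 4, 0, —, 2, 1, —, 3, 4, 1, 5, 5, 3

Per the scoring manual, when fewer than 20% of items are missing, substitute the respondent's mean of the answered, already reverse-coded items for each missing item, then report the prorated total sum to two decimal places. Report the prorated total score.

Reverse-coded (reverse-coded value = 5 − response):
  item 4: 5 − 3 = 2
  item 6: 5 − 4 = 1
  item 9: 5 − 2 = 3
  item 10: 5 − 1 = 4
  item 13: 5 − 4 = 1
  item 14: 5 − 1 = 4
  item 16: 5 − 5 = 0
Completed scored items (15 of 17): 3, 4, 2, 2, 2, 1, 0, 3, 4, 3, 1, 4, 5, 0, 3; sum = 37.
Person mean = 37 / 15 ≈ 2.4667
Prorated total = (37 / 15) × 17 = 41.93 (to 2 dp)

41.93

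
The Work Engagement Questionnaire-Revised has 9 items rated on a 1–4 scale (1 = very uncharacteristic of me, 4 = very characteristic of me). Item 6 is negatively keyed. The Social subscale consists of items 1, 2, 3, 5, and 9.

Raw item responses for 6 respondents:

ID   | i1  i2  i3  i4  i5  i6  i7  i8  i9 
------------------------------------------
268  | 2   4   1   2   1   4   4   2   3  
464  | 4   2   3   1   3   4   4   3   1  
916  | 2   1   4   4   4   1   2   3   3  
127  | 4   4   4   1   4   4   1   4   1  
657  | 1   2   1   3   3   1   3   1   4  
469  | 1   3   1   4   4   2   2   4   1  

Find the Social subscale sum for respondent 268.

11

Respondent 268 raw: 2, 4, 1, 2, 1, 4, 4, 2, 3.
Social items: 1, 2, 3, 5, 9.
Reverse-coded (reversed = (1+4) − raw = 5 − raw):
  item 1: 2
  item 2: 4
  item 3: 1
  item 5: 1
  item 9: 3
Sum = 2 + 4 + 1 + 1 + 3 = 11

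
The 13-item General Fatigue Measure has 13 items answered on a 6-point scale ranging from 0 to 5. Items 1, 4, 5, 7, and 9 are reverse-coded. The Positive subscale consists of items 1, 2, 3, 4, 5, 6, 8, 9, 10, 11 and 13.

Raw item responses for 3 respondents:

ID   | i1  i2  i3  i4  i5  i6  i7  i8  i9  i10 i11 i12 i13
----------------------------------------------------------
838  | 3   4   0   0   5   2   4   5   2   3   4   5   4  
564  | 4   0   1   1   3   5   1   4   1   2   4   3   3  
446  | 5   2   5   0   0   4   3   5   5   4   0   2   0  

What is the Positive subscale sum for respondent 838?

32

Respondent 838 raw: 3, 4, 0, 0, 5, 2, 4, 5, 2, 3, 4, 5, 4.
Positive items: 1, 2, 3, 4, 5, 6, 8, 9, 10, 11, 13.
Reverse-coded (reversed = (0+5) − raw = 5 − raw):
  item 1: 5 − 3 = 2
  item 2: 4
  item 3: 0
  item 4: 5 − 0 = 5
  item 5: 5 − 5 = 0
  item 6: 2
  item 8: 5
  item 9: 5 − 2 = 3
  item 10: 3
  item 11: 4
  item 13: 4
Sum = 2 + 4 + 0 + 5 + 0 + 2 + 5 + 3 + 3 + 4 + 4 = 32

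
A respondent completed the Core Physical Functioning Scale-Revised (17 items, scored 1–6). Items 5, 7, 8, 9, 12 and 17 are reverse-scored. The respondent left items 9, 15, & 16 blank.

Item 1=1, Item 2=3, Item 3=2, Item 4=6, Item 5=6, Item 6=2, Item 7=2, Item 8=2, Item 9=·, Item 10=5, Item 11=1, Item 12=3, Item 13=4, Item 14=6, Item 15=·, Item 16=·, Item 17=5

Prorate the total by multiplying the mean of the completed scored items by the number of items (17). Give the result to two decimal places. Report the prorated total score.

57.07

Reverse-coded (reverse-coded value = 7 − response):
  item 5: 7 − 6 = 1
  item 7: 7 − 2 = 5
  item 8: 7 − 2 = 5
  item 12: 7 − 3 = 4
  item 17: 7 − 5 = 2
Completed scored items (14 of 17): 1, 3, 2, 6, 1, 2, 5, 5, 5, 1, 4, 4, 6, 2; sum = 47.
Person mean = 47 / 14 ≈ 3.3571
Prorated total = (47 / 14) × 17 = 57.07 (to 2 dp)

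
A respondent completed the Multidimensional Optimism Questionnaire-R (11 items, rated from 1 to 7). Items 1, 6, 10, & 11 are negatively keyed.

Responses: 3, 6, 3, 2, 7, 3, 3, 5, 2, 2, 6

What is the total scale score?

Reversing items 1, 6, 10, and 11 with 8 − raw:
Total = (8−3) + 6 + 3 + 2 + 7 + (8−3) + 3 + 5 + 2 + (8−2) + (8−6)
      = 5 + 6 + 3 + 2 + 7 + 5 + 3 + 5 + 2 + 6 + 2 = 46

46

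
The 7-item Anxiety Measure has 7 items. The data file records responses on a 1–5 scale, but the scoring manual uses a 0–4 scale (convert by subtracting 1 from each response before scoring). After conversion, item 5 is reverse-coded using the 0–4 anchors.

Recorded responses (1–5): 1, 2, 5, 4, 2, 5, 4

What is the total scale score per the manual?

18

Convert to 0–4: 0, 1, 4, 3, 1, 4, 3
Reverse-coded (reversed = (0+4) − raw = 4 − raw):
  item 5: 4 − 1 = 3
Scored: 0, 1, 4, 3, 3, 4, 3
Total = 18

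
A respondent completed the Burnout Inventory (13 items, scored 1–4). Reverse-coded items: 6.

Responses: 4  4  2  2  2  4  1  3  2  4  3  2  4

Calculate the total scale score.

34

Apply reverse scoring (reverse-coded value = 5 − response):
  item 6: 5 − 4 = 1
Scored responses: 4, 4, 2, 2, 2, 1, 1, 3, 2, 4, 3, 2, 4
Total = 4 + 4 + 2 + 2 + 2 + 1 + 1 + 3 + 2 + 4 + 3 + 2 + 4 = 34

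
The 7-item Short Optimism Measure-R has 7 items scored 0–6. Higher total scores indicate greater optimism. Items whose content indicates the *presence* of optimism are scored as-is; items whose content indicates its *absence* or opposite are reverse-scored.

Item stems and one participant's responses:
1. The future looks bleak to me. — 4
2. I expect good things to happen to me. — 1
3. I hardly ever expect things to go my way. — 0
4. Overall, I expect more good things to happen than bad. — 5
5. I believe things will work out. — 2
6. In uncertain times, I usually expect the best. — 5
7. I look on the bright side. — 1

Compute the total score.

Items 1, 3 describe the absence/opposite of optimism → reverse-score.
reverse-coded value = 6 − response.
  item 1: 6 − 4 = 2
  item 2: 1
  item 3: 6 − 0 = 6
  item 4: 5
  item 5: 2
  item 6: 5
  item 7: 1
Total = 2 + 1 + 6 + 5 + 2 + 5 + 1 = 22

22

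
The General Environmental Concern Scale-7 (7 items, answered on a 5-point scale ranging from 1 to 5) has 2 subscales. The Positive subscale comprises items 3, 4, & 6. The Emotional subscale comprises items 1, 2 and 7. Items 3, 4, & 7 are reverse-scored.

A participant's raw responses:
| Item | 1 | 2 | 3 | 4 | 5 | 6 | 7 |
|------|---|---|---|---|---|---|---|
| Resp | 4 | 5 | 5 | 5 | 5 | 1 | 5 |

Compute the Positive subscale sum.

Positive items: 3, 4, 6.
Of these, items 3 & 4 are reverse-scored; reversed = (1+5) − raw = 6 − raw.
  item 3: 6 − 5 = 1
  item 4: 6 − 5 = 1
  item 6: 1
Sum = 1 + 1 + 1 = 3

3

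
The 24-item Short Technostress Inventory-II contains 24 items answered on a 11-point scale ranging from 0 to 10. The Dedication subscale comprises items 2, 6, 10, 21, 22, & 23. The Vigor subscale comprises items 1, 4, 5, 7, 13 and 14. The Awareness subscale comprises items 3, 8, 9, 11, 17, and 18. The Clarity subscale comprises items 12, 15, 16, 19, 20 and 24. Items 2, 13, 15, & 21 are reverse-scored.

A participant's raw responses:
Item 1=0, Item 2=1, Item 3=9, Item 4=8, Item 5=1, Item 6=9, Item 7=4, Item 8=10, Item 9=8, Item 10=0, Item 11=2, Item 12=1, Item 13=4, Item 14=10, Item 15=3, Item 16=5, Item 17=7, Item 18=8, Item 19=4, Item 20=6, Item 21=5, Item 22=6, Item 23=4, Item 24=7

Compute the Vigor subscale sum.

Vigor items: 1, 4, 5, 7, 13, 14.
Of these, item 13 is reverse-scored; reverse-coded value = 10 − response.
  item 1: 0
  item 4: 8
  item 5: 1
  item 7: 4
  item 13: 10 − 4 = 6
  item 14: 10
Sum = 0 + 8 + 1 + 4 + 6 + 10 = 29

29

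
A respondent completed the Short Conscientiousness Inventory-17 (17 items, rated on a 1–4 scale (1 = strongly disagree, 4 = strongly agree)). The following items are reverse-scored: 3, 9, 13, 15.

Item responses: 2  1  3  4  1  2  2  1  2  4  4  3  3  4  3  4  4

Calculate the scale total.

45

Reverse-scored items use 5 − raw:
  item 3: 5 − 3 = 2
  item 9: 5 − 2 = 3
  item 13: 5 − 3 = 2
  item 15: 5 − 3 = 2
After reverse-coding: 2, 1, 2, 4, 1, 2, 2, 1, 3, 4, 4, 3, 2, 4, 2, 4, 4
Total = 2 + 1 + 2 + 4 + 1 + 2 + 2 + 1 + 3 + 4 + 4 + 3 + 2 + 4 + 2 + 4 + 4 = 45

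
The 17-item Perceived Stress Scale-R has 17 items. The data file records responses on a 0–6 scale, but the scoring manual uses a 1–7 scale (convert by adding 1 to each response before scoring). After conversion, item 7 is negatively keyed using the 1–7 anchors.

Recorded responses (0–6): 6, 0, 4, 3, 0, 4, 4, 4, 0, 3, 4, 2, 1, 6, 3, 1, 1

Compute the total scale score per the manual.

61

Convert to 1–7: 7, 1, 5, 4, 1, 5, 5, 5, 1, 4, 5, 3, 2, 7, 4, 2, 2
Reverse-coded (reversed = (1+7) − raw = 8 − raw):
  item 7: 8 − 5 = 3
Scored: 7, 1, 5, 4, 1, 5, 3, 5, 1, 4, 5, 3, 2, 7, 4, 2, 2
Total = 61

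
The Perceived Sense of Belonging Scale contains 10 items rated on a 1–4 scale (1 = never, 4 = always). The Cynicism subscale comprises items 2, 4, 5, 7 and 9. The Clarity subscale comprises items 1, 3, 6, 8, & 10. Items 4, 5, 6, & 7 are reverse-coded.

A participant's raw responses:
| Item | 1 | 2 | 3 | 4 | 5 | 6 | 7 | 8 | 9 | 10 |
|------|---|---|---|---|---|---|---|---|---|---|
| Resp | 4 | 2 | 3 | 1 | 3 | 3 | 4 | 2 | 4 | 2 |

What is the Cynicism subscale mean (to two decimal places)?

2.60

Cynicism items: 2, 4, 5, 7, 9.
Of these, items 4, 5, and 7 are reverse-coded; reverse-coded value = 5 − response.
  item 2: 2
  item 4: 5 − 1 = 4
  item 5: 5 − 3 = 2
  item 7: 5 − 4 = 1
  item 9: 4
Sum = 2 + 4 + 2 + 1 + 4 = 13
Mean = 13 / 5 = 2.60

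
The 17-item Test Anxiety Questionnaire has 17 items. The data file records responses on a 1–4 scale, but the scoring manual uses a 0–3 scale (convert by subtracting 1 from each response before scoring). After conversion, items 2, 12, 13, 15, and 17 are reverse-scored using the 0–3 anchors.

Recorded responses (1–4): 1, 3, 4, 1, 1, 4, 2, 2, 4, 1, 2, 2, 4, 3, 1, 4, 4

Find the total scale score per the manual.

Convert to 0–3: 0, 2, 3, 0, 0, 3, 1, 1, 3, 0, 1, 1, 3, 2, 0, 3, 3
Reverse-coded (on a 0–3 scale, reversed = 3 − raw):
  item 2: 3 − 2 = 1
  item 12: 3 − 1 = 2
  item 13: 3 − 3 = 0
  item 15: 3 − 0 = 3
  item 17: 3 − 3 = 0
Scored: 0, 1, 3, 0, 0, 3, 1, 1, 3, 0, 1, 2, 0, 2, 3, 3, 0
Total = 23

23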